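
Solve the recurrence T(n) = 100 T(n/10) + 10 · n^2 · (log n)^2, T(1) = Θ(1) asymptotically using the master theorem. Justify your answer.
T(n) = Θ(n^2 · (log n)^3)

Here log_10 100 = 2 and f(n) = 10 · n^2 · (log n)^2 = Θ(n^(log_10 100) · (log n)^2). This is the extended Case 2 of the master theorem (f matches the critical exponent up to log factors), giving T(n) = Θ(n^(log_10 100) · (log n)^(2+1)) = Θ(n^2 · (log n)^3).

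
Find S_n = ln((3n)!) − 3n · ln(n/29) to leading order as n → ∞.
S_n ~ 3n · (ln 87 − 1) + O(ln n)

Stirling: ln((3n)!) = 3n ln(3n) − 3n + O(ln n).
  S_n = 3n ln(3n) − 3n − 3n ln(n/29) + O(ln n)
      = 3n ln(3n) − 3n ln n + 3n ln 29 − 3n + O(ln n)
      = 3n ln 3 + 3n ln 29 − 3n + O(ln n)
      = 3n (ln 87 − 1) + O(ln n).
Numerically ln(87) − 1 ≈ 3.4659.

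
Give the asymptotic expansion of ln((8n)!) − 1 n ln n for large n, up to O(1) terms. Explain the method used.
ln((8n)!) − 1 n ln n = 7 n ln n + 8(ln 8 − 1) n + (1/2) ln(2π·8n) + O(1/n)

Stirling: ln((8n)!) = 8n ln(8n) − 8n + (1/2) ln(2π·8n) + O(1/n).
Expand 8n ln(8n) = 8n (ln n + ln 8) = 8n ln n + 8n ln 8.
Subtract 1n ln n: leading term is (8 − 1) n ln n = 7 n ln n. The next term is 8n ln 8 − 8n = 8(ln 8 − 1) n. Then the (1/2) ln(2π·8n) correction.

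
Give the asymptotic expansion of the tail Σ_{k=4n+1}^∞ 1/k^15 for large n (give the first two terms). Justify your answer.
Σ_{k>4n} 1/k^15 = 1/(14 · (4n)^14) − 1/(2 · (4n)^15) + O(1/(4n)^16)

Compare to the integral: ∫_{4n}^∞ x^(−15) dx = [−x^(−14)/14]_{4n}^∞ = 1/((15−1)·(4n)^14). The Euler-Maclaurin correction adds −f(4n)/2 = −1/(2·(4n)^15). Euler-Maclaurin then gives
  Σ_{k>4n} 1/k^15 = ∫_{4n}^∞ dx/x^15 − 1/(2·(4n)^15) + O(1/(4n)^16).
(Equivalently this is ζ(15) − Σ_{k≤4n} 1/k^15.)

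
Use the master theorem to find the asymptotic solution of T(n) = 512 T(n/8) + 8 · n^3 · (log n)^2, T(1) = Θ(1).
T(n) = Θ(n^3 · (log n)^3)

Here log_8 512 = 3 and f(n) = 8 · n^3 · (log n)^2 = Θ(n^(log_8 512) · (log n)^2). This is the extended Case 2 of the master theorem (f matches the critical exponent up to log factors), giving T(n) = Θ(n^(log_8 512) · (log n)^(2+1)) = Θ(n^3 · (log n)^3).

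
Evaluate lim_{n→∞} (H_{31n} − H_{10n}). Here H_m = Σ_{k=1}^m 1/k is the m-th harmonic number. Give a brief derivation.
lim = ln(31/10)

Euler-Maclaurin gives H_m = ln m + γ + 1/(2m) + O(1/m^2). The γ and O(1/m) terms cancel in the difference:
  H_{31n} − H_{10n} = ln(31n) − ln(10n) + O(1/n) = ln(31/10) + O(1/n).
Hence the limit is ln(31/10).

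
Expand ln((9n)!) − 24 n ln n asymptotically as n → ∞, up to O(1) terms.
ln((9n)!) − 24 n ln n = −15 n ln n + 9(ln 9 − 1) n + (1/2) ln(2π·9n) + O(1/n)

Stirling: ln((9n)!) = 9n ln(9n) − 9n + (1/2) ln(2π·9n) + O(1/n).
Expand 9n ln(9n) = 9n (ln n + ln 9) = 9n ln n + 9n ln 9.
Subtract 24n ln n: leading term is (9 − 24) n ln n = −15 n ln n. The next term is 9n ln 9 − 9n = 9(ln 9 − 1) n. Then the (1/2) ln(2π·9n) correction.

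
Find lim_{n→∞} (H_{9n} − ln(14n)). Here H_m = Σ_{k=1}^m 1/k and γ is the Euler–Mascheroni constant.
lim = ln(9/14) + γ

By Euler-Maclaurin, H_m = ln m + γ + O(1/m). So
  H_{9n} − ln(14n) = ln(9n) + γ − ln(14n) + O(1/n)
                       = ln(9/14) + γ + O(1/n).
Hence the limit is ln(9/14) + γ.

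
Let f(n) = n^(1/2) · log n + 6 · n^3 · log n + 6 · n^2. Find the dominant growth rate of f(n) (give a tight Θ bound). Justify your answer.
f(n) ∈ Θ(n^3 · log n)

Compare the terms by growth order. For large n, n^a · (log n)^b dominates n^a' · (log n)^b' iff a > a', or (a = a' and b > b'). Ranking the 3 terms shows the dominant one is 6 · n^3 · log n. Hence f(n) ∈ Θ(n^3 · log n).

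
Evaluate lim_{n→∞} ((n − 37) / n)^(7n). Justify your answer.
lim = e^(−259)

Rewrite as (1 − 37/n)^(7n). By the standard limit (1 + x/n)^n → e^x, we have (1 − 37/n)^n → e^(−37), and raising to the 7th power gives e^(−259).
More precisely, ln[(1 − 37/n)^(7n)] = 7n · ln(1 − 37/n) = 7n · (-37/n + O(1/n^2)) = -259 + O(1/n) → -259.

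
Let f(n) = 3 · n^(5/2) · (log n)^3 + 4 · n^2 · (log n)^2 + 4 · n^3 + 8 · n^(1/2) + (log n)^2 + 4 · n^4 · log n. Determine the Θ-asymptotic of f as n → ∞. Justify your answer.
f(n) ∈ Θ(n^4 · log n)

Compare the terms by growth order. For large n, n^a · (log n)^b dominates n^a' · (log n)^b' iff a > a', or (a = a' and b > b'). Ranking the 6 terms shows the dominant one is 4 · n^4 · log n. Hence f(n) ∈ Θ(n^4 · log n).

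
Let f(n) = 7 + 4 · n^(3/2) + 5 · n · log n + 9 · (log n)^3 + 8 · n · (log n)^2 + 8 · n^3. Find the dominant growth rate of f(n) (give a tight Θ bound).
f(n) ∈ Θ(n^3)

Compare the terms by growth order. For large n, n^a · (log n)^b dominates n^a' · (log n)^b' iff a > a', or (a = a' and b > b'). Ranking the 6 terms shows the dominant one is 8 · n^3. Hence f(n) ∈ Θ(n^3).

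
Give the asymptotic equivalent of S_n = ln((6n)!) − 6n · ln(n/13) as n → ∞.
S_n ~ 6n · (ln 78 − 1) + O(ln n)

Stirling: ln((6n)!) = 6n ln(6n) − 6n + O(ln n).
  S_n = 6n ln(6n) − 6n − 6n ln(n/13) + O(ln n)
      = 6n ln(6n) − 6n ln n + 6n ln 13 − 6n + O(ln n)
      = 6n ln 6 + 6n ln 13 − 6n + O(ln n)
      = 6n (ln 78 − 1) + O(ln n).
Numerically ln(78) − 1 ≈ 3.3567.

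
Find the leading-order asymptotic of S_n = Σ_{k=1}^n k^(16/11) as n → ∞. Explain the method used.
S_n ~ (11/27) · n^(27/11)

Integral comparison: Σ_{k=1}^n k^(16/11) = ∫_0^n x^(16/11) dx + O(n^(16/11)). The integral is n^(1 + 16/11) / (1 + 16/11) = n^((16+11)/11) / ((16+11)/11) = (11/27) · n^(27/11).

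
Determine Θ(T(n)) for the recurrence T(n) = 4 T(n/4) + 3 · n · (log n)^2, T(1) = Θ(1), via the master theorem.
T(n) = Θ(n · (log n)^3)

Here log_4 4 = 1 and f(n) = 3 · n · (log n)^2 = Θ(n^(log_4 4) · (log n)^2). This is the extended Case 2 of the master theorem (f matches the critical exponent up to log factors), giving T(n) = Θ(n^(log_4 4) · (log n)^(2+1)) = Θ(n · (log n)^3).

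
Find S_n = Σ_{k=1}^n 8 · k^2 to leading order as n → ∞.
S_n ~ 8 · n^3 / 3

By integral comparison (Euler-Maclaurin), Σ_{k=1}^n 8 · k^2 = 8 · ∫_0^n x^2 dx + O(n^2) = 8 · n^3/3 + O(n^2). (Equivalently, Faulhaber's formula gives the same leading term.)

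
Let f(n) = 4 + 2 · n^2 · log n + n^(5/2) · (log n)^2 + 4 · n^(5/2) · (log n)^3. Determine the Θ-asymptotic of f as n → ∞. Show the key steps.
f(n) ∈ Θ(n^(5/2) · (log n)^3)

Compare the terms by growth order. For large n, n^a · (log n)^b dominates n^a' · (log n)^b' iff a > a', or (a = a' and b > b'). Ranking the 4 terms shows the dominant one is 4 · n^(5/2) · (log n)^3. Hence f(n) ∈ Θ(n^(5/2) · (log n)^3).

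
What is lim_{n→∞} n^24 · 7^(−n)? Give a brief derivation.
lim = 0

Exponentials with base > 1 dominate every fixed polynomial: for any fixed c, n^c / 7^n → 0 as n → ∞ (e.g. by the ratio test, or by writing 7^n = e^(n ln 7) and noting e^(n ln 7) / n^c → ∞). Hence n^24 · 7^(−n) = n^24 / 7^n → 0.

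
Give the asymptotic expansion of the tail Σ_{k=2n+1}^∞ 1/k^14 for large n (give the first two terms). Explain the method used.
Σ_{k>2n} 1/k^14 = 1/(13 · (2n)^13) − 1/(2 · (2n)^14) + O(1/(2n)^15)

Compare to the integral: ∫_{2n}^∞ x^(−14) dx = [−x^(−13)/13]_{2n}^∞ = 1/((14−1)·(2n)^13). The Euler-Maclaurin correction adds −f(2n)/2 = −1/(2·(2n)^14). Euler-Maclaurin then gives
  Σ_{k>2n} 1/k^14 = ∫_{2n}^∞ dx/x^14 − 1/(2·(2n)^14) + O(1/(2n)^15).
(Equivalently this is ζ(14) − Σ_{k≤2n} 1/k^14.)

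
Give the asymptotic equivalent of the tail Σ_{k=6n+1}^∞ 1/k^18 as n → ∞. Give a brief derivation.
Σ_{k>6n} 1/k^18 ~ 1/(17 · (6n)^17)

Compare to the integral: ∫_{6n}^∞ x^(−18) dx = [−x^(−17)/17]_{6n}^∞ = 1/((18−1)·(6n)^17). Euler-Maclaurin then gives
  Σ_{k>6n} 1/k^18 = ∫_{6n}^∞ dx/x^18 − 1/(2·(6n)^18) + O(1/(6n)^19).
(Equivalently this is ζ(18) − Σ_{k≤6n} 1/k^18.)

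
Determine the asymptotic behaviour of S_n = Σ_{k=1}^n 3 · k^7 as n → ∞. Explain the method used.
S_n ~ 3 · n^8 / 8

By integral comparison (Euler-Maclaurin), Σ_{k=1}^n 3 · k^7 = 3 · ∫_0^n x^7 dx + O(n^7) = 3 · n^8/8 + O(n^7). (Equivalently, Faulhaber's formula gives the same leading term.)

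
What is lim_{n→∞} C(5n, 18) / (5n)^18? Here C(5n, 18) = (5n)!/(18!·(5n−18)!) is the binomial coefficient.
lim = 1/18! = 1/6402373705728000

With N = 5n → ∞: C(N, 18) / N^18 = [N(N−1)…(N−17)] / (18! · N^18) = (1/18!) · 1 · (1 − 1/(5n)) · … · (1 − 17/(5n)). Each factor → 1 as N → ∞, so the limit is 1/18! = 1/6402373705728000.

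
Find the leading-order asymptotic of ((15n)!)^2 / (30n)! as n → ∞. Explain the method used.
((15n)!)^2/(30n)! ~ ((2π·15n)^(1/2) / sqrt(2)) · 2^(−2·15n)  →  0

Write N = 15n. Stirling: N! ~ sqrt(2π N)(N/e)^N and (2N)! ~ sqrt(2π·2N)·(2N/e)^(2N).
  (N!)^2/(2N)! ~ (2π N)^(2/2) (N/e)^(2N) / [sqrt(2π·2N) (2N/e)^(2N)]
     = (2π N)^(2/2) / sqrt(2π·2N) · (N/(2N))^(2N)
     = (2π N)^((2−1)/2) / sqrt(2) · 2^(−2N).
Since 2^2 > 1, the factor 2^(−2N) decays exponentially, so the ratio → 0. Substituting N = 15n gives the stated form.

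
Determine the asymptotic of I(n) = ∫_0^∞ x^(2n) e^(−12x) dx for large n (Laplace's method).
I(n) ~ (sqrt(2π·2n) / 12) · (2n/(12e))^(2n)

Write the integrand as exp(2n ln x − 12x) and set f(x) = 2n ln x − 12x. Then f'(x) = 2n/x − 12 = 0 at x* = 2n/12, and f''(x*) = −2n/x*^2 = −12^2/(2n). Laplace's method (interior maximum) gives
  I(n) ~ e^(f(x*)) · sqrt(2π / |f''(x*)|)
        = exp(2n ln(2n/12) − 2n) · sqrt(2π · 2n / 12^2)
        = (2n/12)^(2n) e^(−2n) · sqrt(2π·2n) / 12
        = (sqrt(2π·2n) / 12) · (2n/(12e))^(2n).
This matches Γ(2n+1)/12^(2n+1) with Stirling applied to Γ.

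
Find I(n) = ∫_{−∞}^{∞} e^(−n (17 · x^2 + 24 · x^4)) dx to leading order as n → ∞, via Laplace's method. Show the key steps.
I(n) ~ sqrt(π/(17n))

φ(x) = 17 · x^2 + 24 · x^4 has its unique global minimum at x* = 0 (since φ'(x) = 34x + 96x^3 = 0 only at x = 0 for real x with both coefficients positive, and φ → ∞ as |x| → ∞). At x* = 0, φ(0) = 0 and φ''(0) = 34. Laplace's method then gives
  I(n) ~ sqrt(2π / (n · φ''(0))) · e^(−n φ(0)) = sqrt(2π / (34n)) = sqrt(π/(17n)).
The 24 · x^4 term contributes only at subleading order (an O(1/n) relative correction).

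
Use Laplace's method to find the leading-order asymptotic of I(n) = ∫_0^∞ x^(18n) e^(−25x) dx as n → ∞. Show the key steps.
I(n) ~ (sqrt(2π·18n) / 25) · (18n/(25e))^(18n)

Write the integrand as exp(18n ln x − 25x) and set f(x) = 18n ln x − 25x. Then f'(x) = 18n/x − 25 = 0 at x* = 18n/25, and f''(x*) = −18n/x*^2 = −25^2/(18n). Laplace's method (interior maximum) gives
  I(n) ~ e^(f(x*)) · sqrt(2π / |f''(x*)|)
        = exp(18n ln(18n/25) − 18n) · sqrt(2π · 18n / 25^2)
        = (18n/25)^(18n) e^(−18n) · sqrt(2π·18n) / 25
        = (sqrt(2π·18n) / 25) · (18n/(25e))^(18n).
This matches Γ(18n+1)/25^(18n+1) with Stirling applied to Γ.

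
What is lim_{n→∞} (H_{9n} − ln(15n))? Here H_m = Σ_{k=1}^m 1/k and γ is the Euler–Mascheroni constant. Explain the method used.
lim = ln(3/5) + γ

By Euler-Maclaurin, H_m = ln m + γ + O(1/m). So
  H_{9n} − ln(15n) = ln(9n) + γ − ln(15n) + O(1/n)
                       = ln(9/15) + γ + O(1/n).
Hence the limit is ln(9/15) + γ (= ln(3/5)).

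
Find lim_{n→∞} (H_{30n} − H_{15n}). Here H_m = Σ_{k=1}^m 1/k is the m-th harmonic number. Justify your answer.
lim = ln(30/15) = ln 2

Euler-Maclaurin gives H_m = ln m + γ + 1/(2m) + O(1/m^2). The γ and O(1/m) terms cancel in the difference:
  H_{30n} − H_{15n} = ln(30n) − ln(15n) + O(1/n) = ln(30/15) + O(1/n).
Hence the limit is ln(30/15) = ln 2.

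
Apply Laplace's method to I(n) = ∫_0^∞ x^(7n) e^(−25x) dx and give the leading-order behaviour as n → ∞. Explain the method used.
I(n) ~ (sqrt(2π·7n) / 25) · (7n/(25e))^(7n)

Write the integrand as exp(7n ln x − 25x) and set f(x) = 7n ln x − 25x. Then f'(x) = 7n/x − 25 = 0 at x* = 7n/25, and f''(x*) = −7n/x*^2 = −25^2/(7n). Laplace's method (interior maximum) gives
  I(n) ~ e^(f(x*)) · sqrt(2π / |f''(x*)|)
        = exp(7n ln(7n/25) − 7n) · sqrt(2π · 7n / 25^2)
        = (7n/25)^(7n) e^(−7n) · sqrt(2π·7n) / 25
        = (sqrt(2π·7n) / 25) · (7n/(25e))^(7n).
This matches Γ(7n+1)/25^(7n+1) with Stirling applied to Γ.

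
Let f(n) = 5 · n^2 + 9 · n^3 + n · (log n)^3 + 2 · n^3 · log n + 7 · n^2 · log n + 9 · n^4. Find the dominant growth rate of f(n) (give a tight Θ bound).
f(n) ∈ Θ(n^4)

Compare the terms by growth order. For large n, n^a · (log n)^b dominates n^a' · (log n)^b' iff a > a', or (a = a' and b > b'). Ranking the 6 terms shows the dominant one is 9 · n^4. Hence f(n) ∈ Θ(n^4).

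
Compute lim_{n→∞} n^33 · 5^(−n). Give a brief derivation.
lim = 0

Exponentials with base > 1 dominate every fixed polynomial: for any fixed c, n^c / 5^n → 0 as n → ∞ (e.g. by the ratio test, or by writing 5^n = e^(n ln 5) and noting e^(n ln 5) / n^c → ∞). Hence n^33 · 5^(−n) = n^33 / 5^n → 0.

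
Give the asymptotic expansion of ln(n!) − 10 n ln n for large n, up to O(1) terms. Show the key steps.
ln(n!) − 10 n ln n = −9 n ln n − n + (1/2) ln(2π n) + O(1/n)

Stirling: ln((n)!) = n ln(n) − n + (1/2) ln(2π·n) + O(1/n).
Here n ln(n) = n ln n.
Subtract 10n ln n: leading term is (1 − 10) n ln n = −9 n ln n. The next term is −n. Then the (1/2) ln(2π·n) correction.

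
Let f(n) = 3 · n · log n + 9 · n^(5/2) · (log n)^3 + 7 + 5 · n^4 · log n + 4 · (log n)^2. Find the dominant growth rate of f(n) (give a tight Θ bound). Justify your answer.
f(n) ∈ Θ(n^4 · log n)

Compare the terms by growth order. For large n, n^a · (log n)^b dominates n^a' · (log n)^b' iff a > a', or (a = a' and b > b'). Ranking the 5 terms shows the dominant one is 5 · n^4 · log n. Hence f(n) ∈ Θ(n^4 · log n).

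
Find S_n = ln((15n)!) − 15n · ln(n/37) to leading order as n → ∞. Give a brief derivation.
S_n ~ 15n · (ln 555 − 1) + O(ln n)

Stirling: ln((15n)!) = 15n ln(15n) − 15n + O(ln n).
  S_n = 15n ln(15n) − 15n − 15n ln(n/37) + O(ln n)
      = 15n ln(15n) − 15n ln n + 15n ln 37 − 15n + O(ln n)
      = 15n ln 15 + 15n ln 37 − 15n + O(ln n)
      = 15n (ln 555 − 1) + O(ln n).
Numerically ln(555) − 1 ≈ 5.3190.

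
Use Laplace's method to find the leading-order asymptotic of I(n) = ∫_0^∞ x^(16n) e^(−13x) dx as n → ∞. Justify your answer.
I(n) ~ (sqrt(2π·16n) / 13) · (16n/(13e))^(16n)

Write the integrand as exp(16n ln x − 13x) and set f(x) = 16n ln x − 13x. Then f'(x) = 16n/x − 13 = 0 at x* = 16n/13, and f''(x*) = −16n/x*^2 = −13^2/(16n). Laplace's method (interior maximum) gives
  I(n) ~ e^(f(x*)) · sqrt(2π / |f''(x*)|)
        = exp(16n ln(16n/13) − 16n) · sqrt(2π · 16n / 13^2)
        = (16n/13)^(16n) e^(−16n) · sqrt(2π·16n) / 13
        = (sqrt(2π·16n) / 13) · (16n/(13e))^(16n).
This matches Γ(16n+1)/13^(16n+1) with Stirling applied to Γ.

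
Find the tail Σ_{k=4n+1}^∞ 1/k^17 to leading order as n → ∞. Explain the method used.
Σ_{k>4n} 1/k^17 ~ 1/(16 · (4n)^16)

Compare to the integral: ∫_{4n}^∞ x^(−17) dx = [−x^(−16)/16]_{4n}^∞ = 1/((17−1)·(4n)^16). Euler-Maclaurin then gives
  Σ_{k>4n} 1/k^17 = ∫_{4n}^∞ dx/x^17 − 1/(2·(4n)^17) + O(1/(4n)^18).
(Equivalently this is ζ(17) − Σ_{k≤4n} 1/k^17.)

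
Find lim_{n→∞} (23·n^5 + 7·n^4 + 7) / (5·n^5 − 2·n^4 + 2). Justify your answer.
lim = 23/5

For large n the leading n^5 terms dominate both numerator and denominator. Dividing top and bottom by n^5, every other term tends to 0, leaving 23/5.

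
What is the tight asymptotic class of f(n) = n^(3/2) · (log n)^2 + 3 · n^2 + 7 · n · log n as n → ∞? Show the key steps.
f(n) ∈ Θ(n^2)

Compare the terms by growth order. For large n, n^a · (log n)^b dominates n^a' · (log n)^b' iff a > a', or (a = a' and b > b'). Ranking the 3 terms shows the dominant one is 3 · n^2. Hence f(n) ∈ Θ(n^2).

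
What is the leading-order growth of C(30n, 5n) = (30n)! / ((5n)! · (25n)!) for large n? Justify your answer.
C(30n, 5n) ~ (46656/3125)^(5n) · sqrt(3/(5π·5n))

Write N = 5n. Apply Stirling to each factorial:
  (6N)! ~ sqrt(2π·6N) · (6N/e)^(6N),
  N! ~ sqrt(2π N) · (N/e)^N,
  (5N)! ~ sqrt(2π·5N) · (5N/e)^(5N).
The exponential factors combine to (6N)^(6N) / (N^N · (5N)^(5N)) = 6^(6N)/5^(5N) = (6^6/5^5)^N = (46656/3125)^N.
The square-root prefactors combine to sqrt(2π·6N) / (sqrt(2π N)·sqrt(2π·5N)) = sqrt(6 / (2π·5·N)) = sqrt(3/(5π·5n)).
Substituting N = 5n: C(30n, 5n) ~ (46656/3125)^(5n) · sqrt(3/(5π·5n)).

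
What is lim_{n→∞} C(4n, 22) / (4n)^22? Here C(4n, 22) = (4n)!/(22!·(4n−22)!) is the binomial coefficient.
lim = 1/22! = 1/1124000727777607680000

With N = 4n → ∞: C(N, 22) / N^22 = [N(N−1)…(N−21)] / (22! · N^22) = (1/22!) · 1 · (1 − 1/(4n)) · … · (1 − 21/(4n)). Each factor → 1 as N → ∞, so the limit is 1/22! = 1/1124000727777607680000.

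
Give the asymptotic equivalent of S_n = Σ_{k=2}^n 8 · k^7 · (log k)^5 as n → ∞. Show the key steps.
S_n ~ n^8 · (log n)^5

By integral comparison, S_n = ∫_1^n 8 · x^7 · (log x)^5 dx + O(n^7 · (log n)^5). For the integral, the leading term of ∫_1^n x^7 (log x)^5 dx is n^8/8 · (log n)^5 (by repeated integration by parts; each step lowers the log-exponent and produces a relatively O(1/log n) correction). Hence S_n ~ n^8 · (log n)^5.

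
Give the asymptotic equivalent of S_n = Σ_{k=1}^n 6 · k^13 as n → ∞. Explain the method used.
S_n ~ 3 · n^14 / 7

By integral comparison (Euler-Maclaurin), Σ_{k=1}^n 6 · k^13 = 6 · ∫_0^n x^13 dx + O(n^13) = 6 · n^14/14 = 3 · n^14 / 7 + O(n^13). (Equivalently, Faulhaber's formula gives the same leading term.)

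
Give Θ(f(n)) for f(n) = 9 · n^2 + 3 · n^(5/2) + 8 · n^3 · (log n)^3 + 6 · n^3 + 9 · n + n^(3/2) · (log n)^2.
f(n) ∈ Θ(n^3 · (log n)^3)

Compare the terms by growth order. For large n, n^a · (log n)^b dominates n^a' · (log n)^b' iff a > a', or (a = a' and b > b'). Ranking the 6 terms shows the dominant one is 8 · n^3 · (log n)^3. Hence f(n) ∈ Θ(n^3 · (log n)^3).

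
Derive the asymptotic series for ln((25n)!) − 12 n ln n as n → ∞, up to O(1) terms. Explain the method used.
ln((25n)!) − 12 n ln n = 13 n ln n + 25(ln 25 − 1) n + (1/2) ln(2π·25n) + O(1/n)

Stirling: ln((25n)!) = 25n ln(25n) − 25n + (1/2) ln(2π·25n) + O(1/n).
Expand 25n ln(25n) = 25n (ln n + ln 25) = 25n ln n + 25n ln 25.
Subtract 12n ln n: leading term is (25 − 12) n ln n = 13 n ln n. The next term is 25n ln 25 − 25n = 25(ln 25 − 1) n. Then the (1/2) ln(2π·25n) correction.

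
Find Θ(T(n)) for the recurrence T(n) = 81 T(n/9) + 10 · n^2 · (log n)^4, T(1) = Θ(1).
T(n) = Θ(n^2 · (log n)^5)

Here log_9 81 = 2 and f(n) = 10 · n^2 · (log n)^4 = Θ(n^(log_9 81) · (log n)^4). This is the extended Case 2 of the master theorem (f matches the critical exponent up to log factors), giving T(n) = Θ(n^(log_9 81) · (log n)^(4+1)) = Θ(n^2 · (log n)^5).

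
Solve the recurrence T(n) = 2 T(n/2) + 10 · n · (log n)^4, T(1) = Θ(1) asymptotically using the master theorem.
T(n) = Θ(n · (log n)^5)

Here log_2 2 = 1 and f(n) = 10 · n · (log n)^4 = Θ(n^(log_2 2) · (log n)^4). This is the extended Case 2 of the master theorem (f matches the critical exponent up to log factors), giving T(n) = Θ(n^(log_2 2) · (log n)^(4+1)) = Θ(n · (log n)^5).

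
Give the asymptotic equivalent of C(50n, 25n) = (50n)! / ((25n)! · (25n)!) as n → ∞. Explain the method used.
C(50n, 25n) ~ (4)^(25n) · sqrt(1/(π·25n))

Write N = 25n. Apply Stirling to each factorial:
  (2N)! ~ sqrt(2π·2N) · (2N/e)^(2N),
  N! ~ sqrt(2π N) · (N/e)^N,
  (1N)! ~ sqrt(2π·1N) · (1N/e)^(1N).
The exponential factors combine to (2N)^(2N) / (N^N · (1N)^(1N)) = 2^(2N)/1^(1N) = (2^2/1^1)^N = (4)^N.
The square-root prefactors combine to sqrt(2π·2N) / (sqrt(2π N)·sqrt(2π·1N)) = sqrt(2 / (2π·1·N)) = sqrt(1/(π·25n)).
Substituting N = 25n: C(50n, 25n) ~ (4)^(25n) · sqrt(1/(π·25n)).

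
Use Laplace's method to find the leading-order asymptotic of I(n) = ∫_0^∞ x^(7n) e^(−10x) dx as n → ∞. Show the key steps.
I(n) ~ (sqrt(2π·7n) / 10) · (7n/(10e))^(7n)

Write the integrand as exp(7n ln x − 10x) and set f(x) = 7n ln x − 10x. Then f'(x) = 7n/x − 10 = 0 at x* = 7n/10, and f''(x*) = −7n/x*^2 = −10^2/(7n). Laplace's method (interior maximum) gives
  I(n) ~ e^(f(x*)) · sqrt(2π / |f''(x*)|)
        = exp(7n ln(7n/10) − 7n) · sqrt(2π · 7n / 10^2)
        = (7n/10)^(7n) e^(−7n) · sqrt(2π·7n) / 10
        = (sqrt(2π·7n) / 10) · (7n/(10e))^(7n).
This matches Γ(7n+1)/10^(7n+1) with Stirling applied to Γ.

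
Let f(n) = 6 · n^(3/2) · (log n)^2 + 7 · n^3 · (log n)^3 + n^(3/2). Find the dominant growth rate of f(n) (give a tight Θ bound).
f(n) ∈ Θ(n^3 · (log n)^3)

Compare the terms by growth order. For large n, n^a · (log n)^b dominates n^a' · (log n)^b' iff a > a', or (a = a' and b > b'). Ranking the 3 terms shows the dominant one is 7 · n^3 · (log n)^3. Hence f(n) ∈ Θ(n^3 · (log n)^3).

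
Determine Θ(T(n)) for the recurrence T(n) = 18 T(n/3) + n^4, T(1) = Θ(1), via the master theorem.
T(n) = Θ(n^4)

log_3 18 ≈ 2.631. f(n) = n^4 dominates n^(log_3 18) since 4 > 2.631, and the regularity condition a·f(n/b) = 18·(n/3)^4 = (18/81)·n^4 ≤ c·f(n) holds with c = 18/81 ≈ 0.222 < 1. So this is Case 3: T(n) = Θ(f(n)) = Θ(n^4).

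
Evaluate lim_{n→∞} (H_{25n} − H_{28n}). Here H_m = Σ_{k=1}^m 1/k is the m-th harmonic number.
lim = ln(25/28)

Euler-Maclaurin gives H_m = ln m + γ + 1/(2m) + O(1/m^2). The γ and O(1/m) terms cancel in the difference:
  H_{25n} − H_{28n} = ln(25n) − ln(28n) + O(1/n) = ln(25/28) + O(1/n).
Hence the limit is ln(25/28).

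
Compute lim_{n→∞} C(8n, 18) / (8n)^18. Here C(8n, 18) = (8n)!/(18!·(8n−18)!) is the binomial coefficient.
lim = 1/18! = 1/6402373705728000

With N = 8n → ∞: C(N, 18) / N^18 = [N(N−1)…(N−17)] / (18! · N^18) = (1/18!) · 1 · (1 − 1/(8n)) · … · (1 − 17/(8n)). Each factor → 1 as N → ∞, so the limit is 1/18! = 1/6402373705728000.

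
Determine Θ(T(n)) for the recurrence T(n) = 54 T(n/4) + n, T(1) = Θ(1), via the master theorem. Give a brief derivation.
T(n) = Θ(n^(log_4 54))

Master theorem: compare f(n) = n to n^(log_4 54) where log_4 54 ≈ 2.877. Since 1 < log_4 54, we have f(n) = O(n^(log_4 54 − ε)) for some ε > 0 — Case 1. Hence T(n) = Θ(n^(log_4 54)).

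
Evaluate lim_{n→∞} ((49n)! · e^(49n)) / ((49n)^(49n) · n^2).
lim = 0

Stirling: (49n)! ~ sqrt(2π·49n) · (49n/e)^(49n). Hence
  (49n)! · e^(49n) / (49n)^(49n) ~ sqrt(2π·49n).
Dividing by n^2: sqrt(2π·49n) / n^2 = sqrt(2π·49) · n^((1−4)/2), so the expression behaves like sqrt(2π·49) · n^((1−4)/2) → 0.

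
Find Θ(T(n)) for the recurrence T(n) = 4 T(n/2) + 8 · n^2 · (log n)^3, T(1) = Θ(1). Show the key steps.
T(n) = Θ(n^2 · (log n)^4)

Here log_2 4 = 2 and f(n) = 8 · n^2 · (log n)^3 = Θ(n^(log_2 4) · (log n)^3). This is the extended Case 2 of the master theorem (f matches the critical exponent up to log factors), giving T(n) = Θ(n^(log_2 4) · (log n)^(3+1)) = Θ(n^2 · (log n)^4).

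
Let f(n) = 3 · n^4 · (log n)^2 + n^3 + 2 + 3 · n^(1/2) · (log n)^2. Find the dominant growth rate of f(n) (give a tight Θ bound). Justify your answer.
f(n) ∈ Θ(n^4 · (log n)^2)

Compare the terms by growth order. For large n, n^a · (log n)^b dominates n^a' · (log n)^b' iff a > a', or (a = a' and b > b'). Ranking the 4 terms shows the dominant one is 3 · n^4 · (log n)^2. Hence f(n) ∈ Θ(n^4 · (log n)^2).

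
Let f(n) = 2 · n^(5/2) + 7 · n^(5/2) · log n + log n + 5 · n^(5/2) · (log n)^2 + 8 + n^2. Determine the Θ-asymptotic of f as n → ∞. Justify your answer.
f(n) ∈ Θ(n^(5/2) · (log n)^2)

Compare the terms by growth order. For large n, n^a · (log n)^b dominates n^a' · (log n)^b' iff a > a', or (a = a' and b > b'). Ranking the 6 terms shows the dominant one is 5 · n^(5/2) · (log n)^2. Hence f(n) ∈ Θ(n^(5/2) · (log n)^2).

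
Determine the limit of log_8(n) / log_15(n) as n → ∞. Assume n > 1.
lim = ln(15) / ln(8) = log_8(15)

Change of base: log_8(n) = ln n / ln 8 and log_15(n) = ln n / ln 15. The ratio is (ln n / ln 8) · (ln 15 / ln n) = ln 15 / ln 8, a constant independent of n. So the limit is ln 15 / ln 8 = log_8(15).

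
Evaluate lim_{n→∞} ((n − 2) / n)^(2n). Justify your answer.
lim = e^(−4)

Rewrite as (1 − 2/n)^(2n). By the standard limit (1 + x/n)^n → e^x, we have (1 − 2/n)^n → e^(−2), and raising to the 2nd power gives e^(−4).
More precisely, ln[(1 − 2/n)^(2n)] = 2n · ln(1 − 2/n) = 2n · (-2/n + O(1/n^2)) = -4 + O(1/n) → -4.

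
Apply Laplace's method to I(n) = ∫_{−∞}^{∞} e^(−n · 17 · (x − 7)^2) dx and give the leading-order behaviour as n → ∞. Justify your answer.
I(n) = sqrt(π/(17n))

Here φ(x) = 17 · (x − 7)^2 has its unique minimum at x* = 7 with φ(x*) = 0 and φ''(x*) = 34. Laplace's method gives
  I(n) ~ e^(−n φ(x*)) · sqrt(2π / (n · φ''(x*))) = sqrt(2π / (34n)) = sqrt(π/(17n)).
This is exact: substituting u = (x − 7)·sqrt(17n) gives I(n) = (1/sqrt(17n)) ∫_{−∞}^{∞} e^(−u^2) du = sqrt(π/(17n)).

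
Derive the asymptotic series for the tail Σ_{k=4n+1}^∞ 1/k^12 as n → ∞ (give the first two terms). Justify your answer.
Σ_{k>4n} 1/k^12 = 1/(11 · (4n)^11) − 1/(2 · (4n)^12) + O(1/(4n)^13)

Compare to the integral: ∫_{4n}^∞ x^(−12) dx = [−x^(−11)/11]_{4n}^∞ = 1/((12−1)·(4n)^11). The Euler-Maclaurin correction adds −f(4n)/2 = −1/(2·(4n)^12). Euler-Maclaurin then gives
  Σ_{k>4n} 1/k^12 = ∫_{4n}^∞ dx/x^12 − 1/(2·(4n)^12) + O(1/(4n)^13).
(Equivalently this is ζ(12) − Σ_{k≤4n} 1/k^12.)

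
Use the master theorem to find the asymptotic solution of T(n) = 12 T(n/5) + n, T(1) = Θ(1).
T(n) = Θ(n^(log_5 12))

Master theorem: compare f(n) = n to n^(log_5 12) where log_5 12 ≈ 1.544. Since 1 < log_5 12, we have f(n) = O(n^(log_5 12 − ε)) for some ε > 0 — Case 1. Hence T(n) = Θ(n^(log_5 12)).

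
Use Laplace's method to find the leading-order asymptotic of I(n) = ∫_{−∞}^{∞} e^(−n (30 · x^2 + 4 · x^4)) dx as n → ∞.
I(n) ~ sqrt(π/(30n))

φ(x) = 30 · x^2 + 4 · x^4 has its unique global minimum at x* = 0 (since φ'(x) = 60x + 16x^3 = 0 only at x = 0 for real x with both coefficients positive, and φ → ∞ as |x| → ∞). At x* = 0, φ(0) = 0 and φ''(0) = 60. Laplace's method then gives
  I(n) ~ sqrt(2π / (n · φ''(0))) · e^(−n φ(0)) = sqrt(2π / (60n)) = sqrt(π/(30n)).
The 4 · x^4 term contributes only at subleading order (an O(1/n) relative correction).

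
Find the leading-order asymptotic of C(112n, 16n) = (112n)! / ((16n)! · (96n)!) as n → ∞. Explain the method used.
C(112n, 16n) ~ (823543/46656)^(16n) · sqrt(7/(12π·16n))

Write N = 16n. Apply Stirling to each factorial:
  (7N)! ~ sqrt(2π·7N) · (7N/e)^(7N),
  N! ~ sqrt(2π N) · (N/e)^N,
  (6N)! ~ sqrt(2π·6N) · (6N/e)^(6N).
The exponential factors combine to (7N)^(7N) / (N^N · (6N)^(6N)) = 7^(7N)/6^(6N) = (7^7/6^6)^N = (823543/46656)^N.
The square-root prefactors combine to sqrt(2π·7N) / (sqrt(2π N)·sqrt(2π·6N)) = sqrt(7 / (2π·6·N)) = sqrt(7/(12π·16n)).
Substituting N = 16n: C(112n, 16n) ~ (823543/46656)^(16n) · sqrt(7/(12π·16n)).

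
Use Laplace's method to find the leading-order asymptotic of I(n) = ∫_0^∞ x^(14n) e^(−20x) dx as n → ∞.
I(n) ~ (sqrt(2π·14n) / 20) · (14n/(20e))^(14n)

Write the integrand as exp(14n ln x − 20x) and set f(x) = 14n ln x − 20x. Then f'(x) = 14n/x − 20 = 0 at x* = 14n/20, and f''(x*) = −14n/x*^2 = −20^2/(14n). Laplace's method (interior maximum) gives
  I(n) ~ e^(f(x*)) · sqrt(2π / |f''(x*)|)
        = exp(14n ln(14n/20) − 14n) · sqrt(2π · 14n / 20^2)
        = (14n/20)^(14n) e^(−14n) · sqrt(2π·14n) / 20
        = (sqrt(2π·14n) / 20) · (14n/(20e))^(14n).
This matches Γ(14n+1)/20^(14n+1) with Stirling applied to Γ.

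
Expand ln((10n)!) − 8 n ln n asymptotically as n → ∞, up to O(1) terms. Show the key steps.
ln((10n)!) − 8 n ln n = 2 n ln n + 10(ln 10 − 1) n + (1/2) ln(2π·10n) + O(1/n)

Stirling: ln((10n)!) = 10n ln(10n) − 10n + (1/2) ln(2π·10n) + O(1/n).
Expand 10n ln(10n) = 10n (ln n + ln 10) = 10n ln n + 10n ln 10.
Subtract 8n ln n: leading term is (10 − 8) n ln n = 2 n ln n. The next term is 10n ln 10 − 10n = 10(ln 10 − 1) n. Then the (1/2) ln(2π·10n) correction.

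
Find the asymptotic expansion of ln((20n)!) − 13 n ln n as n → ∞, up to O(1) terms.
ln((20n)!) − 13 n ln n = 7 n ln n + 20(ln 20 − 1) n + (1/2) ln(2π·20n) + O(1/n)

Stirling: ln((20n)!) = 20n ln(20n) − 20n + (1/2) ln(2π·20n) + O(1/n).
Expand 20n ln(20n) = 20n (ln n + ln 20) = 20n ln n + 20n ln 20.
Subtract 13n ln n: leading term is (20 − 13) n ln n = 7 n ln n. The next term is 20n ln 20 − 20n = 20(ln 20 − 1) n. Then the (1/2) ln(2π·20n) correction.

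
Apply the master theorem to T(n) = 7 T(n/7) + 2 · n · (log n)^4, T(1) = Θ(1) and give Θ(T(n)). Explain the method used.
T(n) = Θ(n · (log n)^5)

Here log_7 7 = 1 and f(n) = 2 · n · (log n)^4 = Θ(n^(log_7 7) · (log n)^4). This is the extended Case 2 of the master theorem (f matches the critical exponent up to log factors), giving T(n) = Θ(n^(log_7 7) · (log n)^(4+1)) = Θ(n · (log n)^5).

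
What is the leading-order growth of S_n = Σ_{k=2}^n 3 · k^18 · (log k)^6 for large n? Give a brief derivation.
S_n ~ 3 · n^19 · (log n)^6 / 19

By integral comparison, S_n = ∫_1^n 3 · x^18 · (log x)^6 dx + O(n^18 · (log n)^6). For the integral, the leading term of ∫_1^n x^18 (log x)^6 dx is n^19/19 · (log n)^6 (by repeated integration by parts; each step lowers the log-exponent and produces a relatively O(1/log n) correction). Hence S_n ~ 3 · n^19 · (log n)^6 / 19.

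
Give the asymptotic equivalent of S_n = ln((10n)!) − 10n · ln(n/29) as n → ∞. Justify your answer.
S_n ~ 10n · (ln 290 − 1) + O(ln n)

Stirling: ln((10n)!) = 10n ln(10n) − 10n + O(ln n).
  S_n = 10n ln(10n) − 10n − 10n ln(n/29) + O(ln n)
      = 10n ln(10n) − 10n ln n + 10n ln 29 − 10n + O(ln n)
      = 10n ln 10 + 10n ln 29 − 10n + O(ln n)
      = 10n (ln 290 − 1) + O(ln n).
Numerically ln(290) − 1 ≈ 4.6699.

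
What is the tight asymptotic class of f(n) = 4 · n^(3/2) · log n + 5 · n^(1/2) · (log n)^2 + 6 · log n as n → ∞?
f(n) ∈ Θ(n^(3/2) · log n)

Compare the terms by growth order. For large n, n^a · (log n)^b dominates n^a' · (log n)^b' iff a > a', or (a = a' and b > b'). Ranking the 3 terms shows the dominant one is 4 · n^(3/2) · log n. Hence f(n) ∈ Θ(n^(3/2) · log n).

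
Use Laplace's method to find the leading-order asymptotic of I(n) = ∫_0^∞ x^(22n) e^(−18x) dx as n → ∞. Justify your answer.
I(n) ~ (sqrt(2π·22n) / 18) · (22n/(18e))^(22n)

Write the integrand as exp(22n ln x − 18x) and set f(x) = 22n ln x − 18x. Then f'(x) = 22n/x − 18 = 0 at x* = 22n/18, and f''(x*) = −22n/x*^2 = −18^2/(22n). Laplace's method (interior maximum) gives
  I(n) ~ e^(f(x*)) · sqrt(2π / |f''(x*)|)
        = exp(22n ln(22n/18) − 22n) · sqrt(2π · 22n / 18^2)
        = (22n/18)^(22n) e^(−22n) · sqrt(2π·22n) / 18
        = (sqrt(2π·22n) / 18) · (22n/(18e))^(22n).
This matches Γ(22n+1)/18^(22n+1) with Stirling applied to Γ.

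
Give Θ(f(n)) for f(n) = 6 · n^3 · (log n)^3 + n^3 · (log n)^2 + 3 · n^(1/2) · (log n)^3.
f(n) ∈ Θ(n^3 · (log n)^3)

Compare the terms by growth order. For large n, n^a · (log n)^b dominates n^a' · (log n)^b' iff a > a', or (a = a' and b > b'). Ranking the 3 terms shows the dominant one is 6 · n^3 · (log n)^3. Hence f(n) ∈ Θ(n^3 · (log n)^3).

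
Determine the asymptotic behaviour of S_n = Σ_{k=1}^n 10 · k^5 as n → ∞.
S_n ~ 5 · n^6 / 3

By integral comparison (Euler-Maclaurin), Σ_{k=1}^n 10 · k^5 = 10 · ∫_0^n x^5 dx + O(n^5) = 10 · n^6/6 = 5 · n^6 / 3 + O(n^5). (Equivalently, Faulhaber's formula gives the same leading term.)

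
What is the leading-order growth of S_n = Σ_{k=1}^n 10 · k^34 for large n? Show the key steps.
S_n ~ 2 · n^35 / 7

By integral comparison (Euler-Maclaurin), Σ_{k=1}^n 10 · k^34 = 10 · ∫_0^n x^34 dx + O(n^34) = 10 · n^35/35 = 2 · n^35 / 7 + O(n^34). (Equivalently, Faulhaber's formula gives the same leading term.)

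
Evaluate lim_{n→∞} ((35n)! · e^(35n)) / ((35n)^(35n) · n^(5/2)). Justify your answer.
lim = 0

Stirling: (35n)! ~ sqrt(2π·35n) · (35n/e)^(35n). Hence
  (35n)! · e^(35n) / (35n)^(35n) ~ sqrt(2π·35n).
Dividing by n^(5/2): sqrt(2π·35n) / n^(5/2) = sqrt(2π·35) · n^((1−5)/2), so the expression behaves like sqrt(2π·35) · n^((1−5)/2) → 0.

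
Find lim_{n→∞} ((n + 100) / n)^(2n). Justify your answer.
lim = e^200

Rewrite as (1 + 100/n)^(2n). By the standard limit (1 + x/n)^n → e^x, we have (1 + 100/n)^n → e^100, and raising to the 2nd power gives e^200.
More precisely, ln[(1 + 100/n)^(2n)] = 2n · ln(1 + 100/n) = 2n · (100/n + O(1/n^2)) = 200 + O(1/n) → 200.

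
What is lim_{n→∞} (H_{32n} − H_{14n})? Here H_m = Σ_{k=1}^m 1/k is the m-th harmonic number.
lim = ln(32/14) = ln(16/7)

Euler-Maclaurin gives H_m = ln m + γ + 1/(2m) + O(1/m^2). The γ and O(1/m) terms cancel in the difference:
  H_{32n} − H_{14n} = ln(32n) − ln(14n) + O(1/n) = ln(32/14) + O(1/n).
Hence the limit is ln(32/14) = ln(16/7).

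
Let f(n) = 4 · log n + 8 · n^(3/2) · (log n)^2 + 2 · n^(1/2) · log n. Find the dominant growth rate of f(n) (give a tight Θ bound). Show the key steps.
f(n) ∈ Θ(n^(3/2) · (log n)^2)

Compare the terms by growth order. For large n, n^a · (log n)^b dominates n^a' · (log n)^b' iff a > a', or (a = a' and b > b'). Ranking the 3 terms shows the dominant one is 8 · n^(3/2) · (log n)^2. Hence f(n) ∈ Θ(n^(3/2) · (log n)^2).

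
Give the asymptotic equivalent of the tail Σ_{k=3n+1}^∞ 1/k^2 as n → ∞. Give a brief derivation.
Σ_{k>3n} 1/k^2 ~ 1/(1 · (3n))

Compare to the integral: ∫_{3n}^∞ x^(−2) dx = [−x^(−1)/1]_{3n}^∞ = 1/((2−1)·(3n)). Euler-Maclaurin then gives
  Σ_{k>3n} 1/k^2 = ∫_{3n}^∞ dx/x^2 − 1/(2·(3n)^2) + O(1/(3n)^3).
(Equivalently this is ζ(2) − Σ_{k≤3n} 1/k^2.)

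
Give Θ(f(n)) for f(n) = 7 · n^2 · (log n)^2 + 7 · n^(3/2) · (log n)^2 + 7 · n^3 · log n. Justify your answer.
f(n) ∈ Θ(n^3 · log n)

Compare the terms by growth order. For large n, n^a · (log n)^b dominates n^a' · (log n)^b' iff a > a', or (a = a' and b > b'). Ranking the 3 terms shows the dominant one is 7 · n^3 · log n. Hence f(n) ∈ Θ(n^3 · log n).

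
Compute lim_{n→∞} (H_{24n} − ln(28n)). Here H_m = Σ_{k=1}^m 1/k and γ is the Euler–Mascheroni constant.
lim = ln(6/7) + γ

By Euler-Maclaurin, H_m = ln m + γ + O(1/m). So
  H_{24n} − ln(28n) = ln(24n) + γ − ln(28n) + O(1/n)
                       = ln(24/28) + γ + O(1/n).
Hence the limit is ln(24/28) + γ (= ln(6/7)).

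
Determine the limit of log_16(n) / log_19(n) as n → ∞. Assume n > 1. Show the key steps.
lim = ln(19) / ln(16) = log_16(19)

Change of base: log_16(n) = ln n / ln 16 and log_19(n) = ln n / ln 19. The ratio is (ln n / ln 16) · (ln 19 / ln n) = ln 19 / ln 16, a constant independent of n. So the limit is ln 19 / ln 16 = log_16(19).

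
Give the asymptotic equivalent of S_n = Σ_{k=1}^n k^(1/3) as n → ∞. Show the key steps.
S_n ~ (3/4) · n^(4/3)

Integral comparison: Σ_{k=1}^n k^(1/3) = ∫_0^n x^(1/3) dx + O(n^(1/3)). The integral is n^(1 + 1/3) / (1 + 1/3) = n^((1+3)/3) / ((1+3)/3) = (3/4) · n^(4/3).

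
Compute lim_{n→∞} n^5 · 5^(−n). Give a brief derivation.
lim = 0

Exponentials with base > 1 dominate every fixed polynomial: for any fixed c, n^c / 5^n → 0 as n → ∞ (e.g. by the ratio test, or by writing 5^n = e^(n ln 5) and noting e^(n ln 5) / n^c → ∞). Hence n^5 · 5^(−n) = n^5 / 5^n → 0.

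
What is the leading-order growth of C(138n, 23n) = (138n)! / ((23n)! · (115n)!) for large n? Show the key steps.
C(138n, 23n) ~ (46656/3125)^(23n) · sqrt(3/(5π·23n))

Write N = 23n. Apply Stirling to each factorial:
  (6N)! ~ sqrt(2π·6N) · (6N/e)^(6N),
  N! ~ sqrt(2π N) · (N/e)^N,
  (5N)! ~ sqrt(2π·5N) · (5N/e)^(5N).
The exponential factors combine to (6N)^(6N) / (N^N · (5N)^(5N)) = 6^(6N)/5^(5N) = (6^6/5^5)^N = (46656/3125)^N.
The square-root prefactors combine to sqrt(2π·6N) / (sqrt(2π N)·sqrt(2π·5N)) = sqrt(6 / (2π·5·N)) = sqrt(3/(5π·23n)).
Substituting N = 23n: C(138n, 23n) ~ (46656/3125)^(23n) · sqrt(3/(5π·23n)).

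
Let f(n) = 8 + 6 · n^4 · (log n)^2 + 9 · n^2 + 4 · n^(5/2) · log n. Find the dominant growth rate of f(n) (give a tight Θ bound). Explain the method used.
f(n) ∈ Θ(n^4 · (log n)^2)

Compare the terms by growth order. For large n, n^a · (log n)^b dominates n^a' · (log n)^b' iff a > a', or (a = a' and b > b'). Ranking the 4 terms shows the dominant one is 6 · n^4 · (log n)^2. Hence f(n) ∈ Θ(n^4 · (log n)^2).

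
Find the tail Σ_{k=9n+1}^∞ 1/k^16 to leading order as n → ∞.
Σ_{k>9n} 1/k^16 ~ 1/(15 · (9n)^15)

Compare to the integral: ∫_{9n}^∞ x^(−16) dx = [−x^(−15)/15]_{9n}^∞ = 1/((16−1)·(9n)^15). Euler-Maclaurin then gives
  Σ_{k>9n} 1/k^16 = ∫_{9n}^∞ dx/x^16 − 1/(2·(9n)^16) + O(1/(9n)^17).
(Equivalently this is ζ(16) − Σ_{k≤9n} 1/k^16.)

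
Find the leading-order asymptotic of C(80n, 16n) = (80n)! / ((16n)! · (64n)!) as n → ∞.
C(80n, 16n) ~ (3125/256)^(16n) · sqrt(5/(8π·16n))

Write N = 16n. Apply Stirling to each factorial:
  (5N)! ~ sqrt(2π·5N) · (5N/e)^(5N),
  N! ~ sqrt(2π N) · (N/e)^N,
  (4N)! ~ sqrt(2π·4N) · (4N/e)^(4N).
The exponential factors combine to (5N)^(5N) / (N^N · (4N)^(4N)) = 5^(5N)/4^(4N) = (5^5/4^4)^N = (3125/256)^N.
The square-root prefactors combine to sqrt(2π·5N) / (sqrt(2π N)·sqrt(2π·4N)) = sqrt(5 / (2π·4·N)) = sqrt(5/(8π·16n)).
Substituting N = 16n: C(80n, 16n) ~ (3125/256)^(16n) · sqrt(5/(8π·16n)).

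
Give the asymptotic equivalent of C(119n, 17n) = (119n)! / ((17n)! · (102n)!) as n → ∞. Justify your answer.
C(119n, 17n) ~ (823543/46656)^(17n) · sqrt(7/(12π·17n))

Write N = 17n. Apply Stirling to each factorial:
  (7N)! ~ sqrt(2π·7N) · (7N/e)^(7N),
  N! ~ sqrt(2π N) · (N/e)^N,
  (6N)! ~ sqrt(2π·6N) · (6N/e)^(6N).
The exponential factors combine to (7N)^(7N) / (N^N · (6N)^(6N)) = 7^(7N)/6^(6N) = (7^7/6^6)^N = (823543/46656)^N.
The square-root prefactors combine to sqrt(2π·7N) / (sqrt(2π N)·sqrt(2π·6N)) = sqrt(7 / (2π·6·N)) = sqrt(7/(12π·17n)).
Substituting N = 17n: C(119n, 17n) ~ (823543/46656)^(17n) · sqrt(7/(12π·17n)).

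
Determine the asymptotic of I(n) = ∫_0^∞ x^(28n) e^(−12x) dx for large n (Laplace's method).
I(n) ~ (sqrt(2π·28n) / 12) · (28n/(12e))^(28n)

Write the integrand as exp(28n ln x − 12x) and set f(x) = 28n ln x − 12x. Then f'(x) = 28n/x − 12 = 0 at x* = 28n/12, and f''(x*) = −28n/x*^2 = −12^2/(28n). Laplace's method (interior maximum) gives
  I(n) ~ e^(f(x*)) · sqrt(2π / |f''(x*)|)
        = exp(28n ln(28n/12) − 28n) · sqrt(2π · 28n / 12^2)
        = (28n/12)^(28n) e^(−28n) · sqrt(2π·28n) / 12
        = (sqrt(2π·28n) / 12) · (28n/(12e))^(28n).
This matches Γ(28n+1)/12^(28n+1) with Stirling applied to Γ.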